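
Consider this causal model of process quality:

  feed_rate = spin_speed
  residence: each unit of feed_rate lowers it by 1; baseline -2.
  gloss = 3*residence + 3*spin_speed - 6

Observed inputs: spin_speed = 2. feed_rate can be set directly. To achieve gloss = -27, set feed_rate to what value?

Intervening on feed_rate fixes its value directly, overriding its dependence on spin_speed.
Substituting into the gloss equation gives gloss = -3*feed_rate - 6.
Solve -3*feed_rate - 6 = -27: feed_rate = (-27 + 6) / -3 = 7.

feed_rate = 7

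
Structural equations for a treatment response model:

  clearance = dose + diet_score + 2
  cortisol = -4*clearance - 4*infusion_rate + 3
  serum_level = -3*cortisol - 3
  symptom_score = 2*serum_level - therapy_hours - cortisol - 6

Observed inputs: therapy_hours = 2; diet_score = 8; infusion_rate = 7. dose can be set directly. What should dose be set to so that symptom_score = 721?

Substituting into the clearance equation gives clearance = dose + 10.
This gives cortisol = -4*dose - 65.
Substituting into the serum_level equation gives serum_level = 12*dose + 192.
Substituting into the symptom_score equation gives symptom_score = 28*dose + 441.
Solve 28*dose + 441 = 721: dose = (721 - 441) / 28 = 10.

dose = 10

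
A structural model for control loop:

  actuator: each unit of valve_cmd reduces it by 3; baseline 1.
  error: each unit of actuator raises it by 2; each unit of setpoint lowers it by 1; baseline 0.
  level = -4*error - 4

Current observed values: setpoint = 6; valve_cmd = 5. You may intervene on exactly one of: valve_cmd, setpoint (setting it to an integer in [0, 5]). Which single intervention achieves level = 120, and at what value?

Intervening on valve_cmd: level = 24*valve_cmd + 12. Reaching 120 requires valve_cmd = 9/2, not an integer.
Intervening on setpoint: with other inputs at their observed values, level = 4*setpoint + 108. Solving for 120 gives setpoint = 3, within [0, 5].

set setpoint = 3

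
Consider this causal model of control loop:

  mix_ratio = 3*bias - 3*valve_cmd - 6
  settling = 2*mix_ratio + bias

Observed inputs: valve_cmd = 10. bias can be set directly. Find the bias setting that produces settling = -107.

bias = -5

Substituting into the mix_ratio equation gives mix_ratio = 3*bias - 36.
settling becomes 7*bias - 72.
Solve 7*bias - 72 = -107: bias = (-107 + 72) / 7 = -5.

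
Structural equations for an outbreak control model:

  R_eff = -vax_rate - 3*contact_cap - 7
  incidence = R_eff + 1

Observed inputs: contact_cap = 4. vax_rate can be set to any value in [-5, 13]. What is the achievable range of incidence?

Substituting into the R_eff equation gives R_eff = -vax_rate - 19.
Substituting into the incidence equation gives incidence = -vax_rate - 18.
Linear in vax_rate, so extremes are at the endpoints: vax_rate = -5 gives incidence = -13; vax_rate = 13 gives incidence = -31.

-31 to -13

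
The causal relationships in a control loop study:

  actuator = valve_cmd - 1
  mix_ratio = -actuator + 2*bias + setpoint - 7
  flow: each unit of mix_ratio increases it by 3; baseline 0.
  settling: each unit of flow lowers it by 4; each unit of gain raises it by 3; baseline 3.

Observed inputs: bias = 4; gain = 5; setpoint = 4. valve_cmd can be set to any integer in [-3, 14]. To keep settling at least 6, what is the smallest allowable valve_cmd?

valve_cmd = 5

Substituting into the mix_ratio equation gives mix_ratio = -valve_cmd + 6.
So flow = -3*valve_cmd + 18.
Substituting into the settling equation gives settling = 12*valve_cmd - 54.
Require 12*valve_cmd - 54 ≥ 6, so valve_cmd ≥ 5.
The smallest integer in [-3, 14] satisfying this is 5.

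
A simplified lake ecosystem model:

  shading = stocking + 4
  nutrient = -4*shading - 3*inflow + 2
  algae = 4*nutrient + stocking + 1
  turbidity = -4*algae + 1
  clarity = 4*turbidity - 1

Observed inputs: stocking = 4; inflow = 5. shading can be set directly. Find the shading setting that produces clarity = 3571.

shading = 11

Intervening on shading fixes its value directly, overriding its dependence on stocking.
Substituting into the nutrient equation gives nutrient = -4*shading - 13.
So algae = -16*shading - 47.
turbidity becomes 64*shading + 189.
clarity becomes 256*shading + 755.
Solve 256*shading + 755 = 3571: shading = (3571 - 755) / 256 = 11.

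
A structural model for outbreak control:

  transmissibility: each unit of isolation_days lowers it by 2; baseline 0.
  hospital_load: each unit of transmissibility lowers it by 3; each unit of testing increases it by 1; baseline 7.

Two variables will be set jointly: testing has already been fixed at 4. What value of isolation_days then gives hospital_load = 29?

isolation_days = 3

With testing held at 4:
Substituting into the hospital_load equation gives hospital_load = 6*isolation_days + 11.
Solve 6*isolation_days + 11 = 29: isolation_days = (29 - 11) / 6 = 3.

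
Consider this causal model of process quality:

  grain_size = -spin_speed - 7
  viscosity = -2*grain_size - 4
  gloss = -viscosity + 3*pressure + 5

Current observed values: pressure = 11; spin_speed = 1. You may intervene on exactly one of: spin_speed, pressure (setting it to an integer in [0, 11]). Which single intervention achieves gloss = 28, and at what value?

Intervening on spin_speed: with other inputs at their observed values, gloss = -2*spin_speed + 28. Solving for 28 gives spin_speed = 0, within [0, 11].
Intervening on pressure: gloss = 3*pressure - 7. Reaching 28 requires pressure = 35/3, not an integer.

set spin_speed = 0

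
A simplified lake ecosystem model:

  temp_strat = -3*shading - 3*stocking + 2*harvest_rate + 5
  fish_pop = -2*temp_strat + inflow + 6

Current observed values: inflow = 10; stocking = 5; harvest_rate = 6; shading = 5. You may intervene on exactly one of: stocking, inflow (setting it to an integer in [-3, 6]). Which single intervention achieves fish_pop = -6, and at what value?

Intervening on stocking: with other inputs at their observed values, fish_pop = 6*stocking + 12. Solving for -6 gives stocking = -3, within [-3, 6].
Intervening on inflow: fish_pop = inflow + 32. Reaching -6 requires inflow = -38, outside [-3, 6].

set stocking = -3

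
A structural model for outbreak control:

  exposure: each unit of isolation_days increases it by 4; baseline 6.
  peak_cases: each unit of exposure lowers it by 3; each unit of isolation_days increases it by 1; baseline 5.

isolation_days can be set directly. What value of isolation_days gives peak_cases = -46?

isolation_days = 3

Substituting into the peak_cases equation gives peak_cases = -11*isolation_days - 13.
Solve -11*isolation_days - 13 = -46: isolation_days = (-46 + 13) / -11 = 3.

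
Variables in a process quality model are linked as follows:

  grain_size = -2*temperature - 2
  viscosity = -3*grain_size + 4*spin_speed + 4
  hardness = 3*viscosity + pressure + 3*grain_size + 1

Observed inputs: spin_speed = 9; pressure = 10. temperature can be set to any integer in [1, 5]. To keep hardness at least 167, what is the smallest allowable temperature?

temperature = 2

Substituting into the viscosity equation gives viscosity = 6*temperature + 46.
Substituting into the hardness equation gives hardness = 12*temperature + 143.
Require 12*temperature + 143 ≥ 167, so temperature ≥ 2.
The smallest integer in [1, 5] satisfying this is 2.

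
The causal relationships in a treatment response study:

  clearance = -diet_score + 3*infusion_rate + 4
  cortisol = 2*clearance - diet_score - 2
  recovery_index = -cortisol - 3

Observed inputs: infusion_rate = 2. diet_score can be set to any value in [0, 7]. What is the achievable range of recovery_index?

-21 to 0

Substituting into the clearance equation gives clearance = -diet_score + 10.
Substituting into the cortisol equation gives cortisol = -3*diet_score + 18.
Substituting into the recovery_index equation gives recovery_index = 3*diet_score - 21.
Linear in diet_score, so extremes are at the endpoints: diet_score = 0 gives recovery_index = -21; diet_score = 7 gives recovery_index = 0.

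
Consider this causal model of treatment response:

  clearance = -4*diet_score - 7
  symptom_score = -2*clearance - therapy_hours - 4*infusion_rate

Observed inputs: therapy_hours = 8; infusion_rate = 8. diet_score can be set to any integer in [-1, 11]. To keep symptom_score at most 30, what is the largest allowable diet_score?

Substituting into the symptom_score equation gives symptom_score = 8*diet_score - 26.
Require 8*diet_score - 26 ≤ 30, so diet_score ≤ 7.
The largest integer in [-1, 11] satisfying this is 7.

diet_score = 7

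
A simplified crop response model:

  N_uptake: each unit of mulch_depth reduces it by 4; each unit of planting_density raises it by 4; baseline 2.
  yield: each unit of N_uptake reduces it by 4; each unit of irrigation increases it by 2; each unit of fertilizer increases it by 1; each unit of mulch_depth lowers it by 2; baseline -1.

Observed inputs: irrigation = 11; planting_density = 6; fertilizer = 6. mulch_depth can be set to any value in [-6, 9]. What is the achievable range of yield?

-161 to 49

Substituting into the N_uptake equation gives N_uptake = -4*mulch_depth + 26.
So yield = 14*mulch_depth - 77.
Linear in mulch_depth, so extremes are at the endpoints: mulch_depth = -6 gives yield = -161; mulch_depth = 9 gives yield = 49.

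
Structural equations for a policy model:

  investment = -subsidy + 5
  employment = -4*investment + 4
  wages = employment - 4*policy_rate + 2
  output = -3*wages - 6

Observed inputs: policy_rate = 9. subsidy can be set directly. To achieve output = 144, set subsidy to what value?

Substituting into the employment equation gives employment = 4*subsidy - 16.
wages becomes 4*subsidy - 50.
Substituting into the output equation gives output = -12*subsidy + 144.
Solve -12*subsidy + 144 = 144: subsidy = (144 - 144) / -12 = 0.

subsidy = 0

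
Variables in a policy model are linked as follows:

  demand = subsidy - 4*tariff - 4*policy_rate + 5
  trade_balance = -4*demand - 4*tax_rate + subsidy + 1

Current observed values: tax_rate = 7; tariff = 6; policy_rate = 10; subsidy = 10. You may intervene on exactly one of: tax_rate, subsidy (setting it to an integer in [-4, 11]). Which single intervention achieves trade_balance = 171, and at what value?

Intervening on tax_rate: with other inputs at their observed values, trade_balance = -4*tax_rate + 207. Solving for 171 gives tax_rate = 9, within [-4, 11].
Intervening on subsidy: trade_balance = -3*subsidy + 209. Reaching 171 requires subsidy = 38/3, not an integer.

set tax_rate = 9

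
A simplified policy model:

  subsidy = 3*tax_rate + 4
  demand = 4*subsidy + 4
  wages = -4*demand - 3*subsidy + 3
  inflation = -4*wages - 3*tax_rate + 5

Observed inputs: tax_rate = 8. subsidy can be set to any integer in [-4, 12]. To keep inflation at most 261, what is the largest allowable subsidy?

subsidy = 3

Intervening on subsidy fixes its value directly, overriding its dependence on tax_rate.
Substituting into the wages equation gives wages = -19*subsidy - 13.
Substituting into the inflation equation gives inflation = 76*subsidy + 33.
Require 76*subsidy + 33 ≤ 261, so subsidy ≤ 3.
The largest integer in [-4, 12] satisfying this is 3.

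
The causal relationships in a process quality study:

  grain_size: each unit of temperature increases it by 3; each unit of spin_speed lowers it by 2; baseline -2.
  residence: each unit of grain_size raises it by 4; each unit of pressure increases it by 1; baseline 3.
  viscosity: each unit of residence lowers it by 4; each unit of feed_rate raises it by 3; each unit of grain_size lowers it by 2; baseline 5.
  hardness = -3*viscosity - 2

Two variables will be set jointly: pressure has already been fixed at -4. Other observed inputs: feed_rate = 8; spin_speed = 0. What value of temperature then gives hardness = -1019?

temperature = -5

With pressure held at -4:
Substituting into the grain_size equation gives grain_size = 3*temperature - 2.
This gives residence = 12*temperature - 9.
Substituting into the viscosity equation gives viscosity = -54*temperature + 69.
hardness becomes 162*temperature - 209.
Solve 162*temperature - 209 = -1019: temperature = (-1019 + 209) / 162 = -5.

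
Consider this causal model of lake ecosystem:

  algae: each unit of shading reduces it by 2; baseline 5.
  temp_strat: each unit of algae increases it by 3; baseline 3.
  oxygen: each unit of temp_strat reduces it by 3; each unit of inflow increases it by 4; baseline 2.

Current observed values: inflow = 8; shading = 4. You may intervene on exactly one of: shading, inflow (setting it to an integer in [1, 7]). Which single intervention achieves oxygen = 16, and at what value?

Intervening on shading: with other inputs at their observed values, oxygen = 18*shading - 20. Solving for 16 gives shading = 2, within [1, 7].
Intervening on inflow: oxygen = 4*inflow + 20. Reaching 16 requires inflow = -1, outside [1, 7].

set shading = 2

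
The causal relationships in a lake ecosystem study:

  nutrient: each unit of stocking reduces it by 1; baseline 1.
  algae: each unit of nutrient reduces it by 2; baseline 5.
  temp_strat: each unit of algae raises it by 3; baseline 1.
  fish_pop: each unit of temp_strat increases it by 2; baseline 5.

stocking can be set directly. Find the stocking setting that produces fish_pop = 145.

Substituting into the algae equation gives algae = 2*stocking + 3.
So temp_strat = 6*stocking + 10.
So fish_pop = 12*stocking + 25.
Solve 12*stocking + 25 = 145: stocking = (145 - 25) / 12 = 10.

stocking = 10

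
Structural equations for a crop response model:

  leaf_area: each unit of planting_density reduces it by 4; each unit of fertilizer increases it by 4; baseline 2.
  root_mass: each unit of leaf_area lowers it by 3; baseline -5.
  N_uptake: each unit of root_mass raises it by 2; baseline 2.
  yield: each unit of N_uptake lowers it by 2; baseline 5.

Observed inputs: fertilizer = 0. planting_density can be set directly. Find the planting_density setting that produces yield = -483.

planting_density = 11

Substituting into the leaf_area equation gives leaf_area = -4*planting_density + 2.
Substituting into the root_mass equation gives root_mass = 12*planting_density - 11.
This gives N_uptake = 24*planting_density - 20.
Substituting into the yield equation gives yield = -48*planting_density + 45.
Solve -48*planting_density + 45 = -483: planting_density = (-483 - 45) / -48 = 11.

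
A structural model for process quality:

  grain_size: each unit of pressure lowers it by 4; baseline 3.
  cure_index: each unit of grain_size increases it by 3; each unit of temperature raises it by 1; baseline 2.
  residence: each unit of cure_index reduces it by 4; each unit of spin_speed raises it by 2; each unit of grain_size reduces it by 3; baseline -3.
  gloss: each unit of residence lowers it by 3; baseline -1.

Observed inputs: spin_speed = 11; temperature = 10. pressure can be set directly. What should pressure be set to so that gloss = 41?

pressure = 1

Substituting into the cure_index equation gives cure_index = -12*pressure + 21.
Substituting into the residence equation gives residence = 60*pressure - 74.
Substituting into the gloss equation gives gloss = -180*pressure + 221.
Solve -180*pressure + 221 = 41: pressure = (41 - 221) / -180 = 1.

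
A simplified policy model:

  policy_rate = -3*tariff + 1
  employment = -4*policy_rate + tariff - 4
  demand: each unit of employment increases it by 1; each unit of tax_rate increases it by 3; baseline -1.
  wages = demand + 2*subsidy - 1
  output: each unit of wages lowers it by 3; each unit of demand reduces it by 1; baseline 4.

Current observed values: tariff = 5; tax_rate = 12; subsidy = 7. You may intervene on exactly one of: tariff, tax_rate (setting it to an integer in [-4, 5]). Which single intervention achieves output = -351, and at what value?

set tariff = 4

Intervening on tariff: with other inputs at their observed values, output = -52*tariff - 143. Solving for -351 gives tariff = 4, within [-4, 5].
Intervening on tax_rate: output = -12*tax_rate - 259. Reaching -351 requires tax_rate = 23/3, not an integer.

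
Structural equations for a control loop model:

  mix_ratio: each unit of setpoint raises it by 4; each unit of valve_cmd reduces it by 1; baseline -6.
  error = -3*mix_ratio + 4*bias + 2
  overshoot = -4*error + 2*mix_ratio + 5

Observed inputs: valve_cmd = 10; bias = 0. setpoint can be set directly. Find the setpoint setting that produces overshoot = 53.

setpoint = 5

Substituting into the mix_ratio equation gives mix_ratio = 4*setpoint - 16.
This gives error = -12*setpoint + 50.
Substituting into the overshoot equation gives overshoot = 56*setpoint - 227.
Solve 56*setpoint - 227 = 53: setpoint = (53 + 227) / 56 = 5.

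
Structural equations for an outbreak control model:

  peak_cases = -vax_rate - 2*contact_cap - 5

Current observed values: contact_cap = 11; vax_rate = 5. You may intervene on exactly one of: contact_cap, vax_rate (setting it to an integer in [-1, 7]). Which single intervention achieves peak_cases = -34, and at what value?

set vax_rate = 7

Intervening on contact_cap: peak_cases = -2*contact_cap - 10. Reaching -34 requires contact_cap = 12, outside [-1, 7].
Intervening on vax_rate: with other inputs at their observed values, peak_cases = -vax_rate - 27. Solving for -34 gives vax_rate = 7, within [-1, 7].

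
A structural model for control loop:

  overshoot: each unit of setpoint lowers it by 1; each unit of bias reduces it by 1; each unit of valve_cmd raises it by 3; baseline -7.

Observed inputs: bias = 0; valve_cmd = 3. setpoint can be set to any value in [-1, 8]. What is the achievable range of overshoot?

Substituting into the overshoot equation gives overshoot = -setpoint + 2.
Linear in setpoint, so extremes are at the endpoints: setpoint = -1 gives overshoot = 3; setpoint = 8 gives overshoot = -6.

-6 to 3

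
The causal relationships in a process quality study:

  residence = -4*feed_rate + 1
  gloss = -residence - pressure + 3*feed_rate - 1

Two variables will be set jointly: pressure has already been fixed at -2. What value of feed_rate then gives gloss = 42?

With pressure held at -2:
Substituting into the gloss equation gives gloss = 7*feed_rate.
Solve 7*feed_rate = 42: feed_rate = 42 / 7 = 6.

feed_rate = 6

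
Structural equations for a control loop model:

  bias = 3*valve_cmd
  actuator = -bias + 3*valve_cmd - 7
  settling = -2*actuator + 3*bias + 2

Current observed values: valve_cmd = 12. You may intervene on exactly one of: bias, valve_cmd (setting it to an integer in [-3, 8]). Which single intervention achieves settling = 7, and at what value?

set valve_cmd = -1

Intervening on bias: settling = 5*bias - 56. Reaching 7 requires bias = 63/5, not an integer.
Intervening on valve_cmd: with other inputs at their observed values, settling = 9*valve_cmd + 16. Solving for 7 gives valve_cmd = -1, within [-3, 8].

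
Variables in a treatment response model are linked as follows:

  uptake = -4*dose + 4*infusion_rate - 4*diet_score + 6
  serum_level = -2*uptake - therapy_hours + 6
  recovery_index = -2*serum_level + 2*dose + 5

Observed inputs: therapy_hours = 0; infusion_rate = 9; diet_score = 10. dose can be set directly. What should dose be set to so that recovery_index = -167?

Substituting into the uptake equation gives uptake = -4*dose + 2.
This gives serum_level = 8*dose + 2.
This gives recovery_index = -14*dose + 1.
Solve -14*dose + 1 = -167: dose = (-167 - 1) / -14 = 12.

dose = 12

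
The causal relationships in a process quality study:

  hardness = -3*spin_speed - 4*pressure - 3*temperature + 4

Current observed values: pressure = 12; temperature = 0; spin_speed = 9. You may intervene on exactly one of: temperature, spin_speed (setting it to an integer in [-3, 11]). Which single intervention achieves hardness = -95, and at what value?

set temperature = 8

Intervening on temperature: with other inputs at their observed values, hardness = -3*temperature - 71. Solving for -95 gives temperature = 8, within [-3, 11].
Intervening on spin_speed: hardness = -3*spin_speed - 44. Reaching -95 requires spin_speed = 17, outside [-3, 11].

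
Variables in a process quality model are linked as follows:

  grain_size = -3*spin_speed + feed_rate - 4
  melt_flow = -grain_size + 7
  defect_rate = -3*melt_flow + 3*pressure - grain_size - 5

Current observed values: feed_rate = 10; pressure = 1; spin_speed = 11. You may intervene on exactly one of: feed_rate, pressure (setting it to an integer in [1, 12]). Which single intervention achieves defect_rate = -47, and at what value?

Intervening on feed_rate: defect_rate = 2*feed_rate - 97. Reaching -47 requires feed_rate = 25, outside [1, 12].
Intervening on pressure: with other inputs at their observed values, defect_rate = 3*pressure - 80. Solving for -47 gives pressure = 11, within [1, 12].

set pressure = 11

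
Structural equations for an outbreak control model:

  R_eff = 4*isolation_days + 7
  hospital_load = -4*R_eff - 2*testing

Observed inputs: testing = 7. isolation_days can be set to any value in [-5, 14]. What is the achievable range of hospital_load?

-266 to 38

Substituting into the hospital_load equation gives hospital_load = -16*isolation_days - 42.
Linear in isolation_days, so extremes are at the endpoints: isolation_days = -5 gives hospital_load = 38; isolation_days = 14 gives hospital_load = -266.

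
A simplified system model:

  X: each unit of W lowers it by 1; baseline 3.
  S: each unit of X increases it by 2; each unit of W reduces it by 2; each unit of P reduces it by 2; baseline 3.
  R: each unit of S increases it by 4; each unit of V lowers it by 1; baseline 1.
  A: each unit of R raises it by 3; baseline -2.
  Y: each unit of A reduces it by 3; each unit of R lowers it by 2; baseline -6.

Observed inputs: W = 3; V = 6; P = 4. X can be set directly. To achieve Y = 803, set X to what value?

Intervening on X fixes its value directly, overriding its dependence on W.
Substituting into the S equation gives S = 2*X - 11.
Substituting into the R equation gives R = 8*X - 49.
A becomes 24*X - 149.
Substituting into the Y equation gives Y = -88*X + 539.
Solve -88*X + 539 = 803: X = (803 - 539) / -88 = -3.

X = -3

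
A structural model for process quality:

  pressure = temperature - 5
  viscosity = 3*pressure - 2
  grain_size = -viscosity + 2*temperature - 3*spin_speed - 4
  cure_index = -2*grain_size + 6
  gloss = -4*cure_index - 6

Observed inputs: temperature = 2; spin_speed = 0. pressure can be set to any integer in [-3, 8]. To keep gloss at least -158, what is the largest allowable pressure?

Intervening on pressure fixes its value directly, overriding its dependence on temperature.
Substituting into the grain_size equation gives grain_size = -3*pressure + 2.
Substituting into the cure_index equation gives cure_index = 6*pressure + 2.
Substituting into the gloss equation gives gloss = -24*pressure - 14.
Require -24*pressure - 14 ≥ -158, so pressure ≤ 6.
The largest integer in [-3, 8] satisfying this is 6.

pressure = 6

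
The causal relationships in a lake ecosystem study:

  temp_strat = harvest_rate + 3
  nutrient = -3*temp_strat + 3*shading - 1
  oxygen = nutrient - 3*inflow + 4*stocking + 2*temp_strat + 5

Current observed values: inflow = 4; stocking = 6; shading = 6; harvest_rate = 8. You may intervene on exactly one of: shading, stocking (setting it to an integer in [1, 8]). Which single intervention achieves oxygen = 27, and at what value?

set stocking = 7

Intervening on shading: oxygen = 3*shading + 5. Reaching 27 requires shading = 22/3, not an integer.
Intervening on stocking: with other inputs at their observed values, oxygen = 4*stocking - 1. Solving for 27 gives stocking = 7, within [1, 8].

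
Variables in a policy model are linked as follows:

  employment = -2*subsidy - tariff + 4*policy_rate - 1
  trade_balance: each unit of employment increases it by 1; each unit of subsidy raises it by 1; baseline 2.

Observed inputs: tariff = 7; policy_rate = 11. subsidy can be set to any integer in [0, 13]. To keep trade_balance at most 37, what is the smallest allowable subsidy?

Substituting into the employment equation gives employment = -2*subsidy + 36.
So trade_balance = -subsidy + 38.
Require -subsidy + 38 ≤ 37, so subsidy ≥ 1.
The smallest integer in [0, 13] satisfying this is 1.

subsidy = 1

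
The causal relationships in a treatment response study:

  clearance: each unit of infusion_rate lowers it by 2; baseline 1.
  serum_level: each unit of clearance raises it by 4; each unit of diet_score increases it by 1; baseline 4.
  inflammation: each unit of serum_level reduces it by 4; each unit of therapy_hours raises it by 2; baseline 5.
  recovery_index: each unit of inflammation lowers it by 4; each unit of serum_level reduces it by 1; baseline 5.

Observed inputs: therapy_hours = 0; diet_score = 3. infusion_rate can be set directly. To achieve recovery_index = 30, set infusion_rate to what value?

Substituting into the serum_level equation gives serum_level = -8*infusion_rate + 11.
This gives inflammation = 32*infusion_rate - 39.
Substituting into the recovery_index equation gives recovery_index = -120*infusion_rate + 150.
Solve -120*infusion_rate + 150 = 30: infusion_rate = (30 - 150) / -120 = 1.

infusion_rate = 1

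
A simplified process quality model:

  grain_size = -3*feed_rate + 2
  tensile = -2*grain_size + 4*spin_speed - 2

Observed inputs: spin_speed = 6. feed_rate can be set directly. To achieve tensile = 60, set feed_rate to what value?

Substituting into the tensile equation gives tensile = 6*feed_rate + 18.
Solve 6*feed_rate + 18 = 60: feed_rate = (60 - 18) / 6 = 7.

feed_rate = 7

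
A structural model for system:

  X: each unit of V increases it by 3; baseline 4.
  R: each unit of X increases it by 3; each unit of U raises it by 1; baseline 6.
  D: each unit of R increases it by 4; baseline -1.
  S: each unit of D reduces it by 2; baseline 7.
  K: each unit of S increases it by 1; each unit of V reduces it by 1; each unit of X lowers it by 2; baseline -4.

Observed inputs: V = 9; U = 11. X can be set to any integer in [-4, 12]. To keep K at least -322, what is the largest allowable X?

Intervening on X fixes its value directly, overriding its dependence on V.
Substituting into the R equation gives R = 3*X + 17.
This gives D = 12*X + 67.
Substituting into the S equation gives S = -24*X - 127.
Substituting into the K equation gives K = -26*X - 140.
Require -26*X - 140 ≥ -322, so X ≤ 7.
The largest integer in [-4, 12] satisfying this is 7.

X = 7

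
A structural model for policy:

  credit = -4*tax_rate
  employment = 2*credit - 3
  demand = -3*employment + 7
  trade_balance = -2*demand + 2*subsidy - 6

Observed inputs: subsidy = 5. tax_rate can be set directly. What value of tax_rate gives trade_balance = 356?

Substituting into the employment equation gives employment = -8*tax_rate - 3.
So demand = 24*tax_rate + 16.
Substituting into the trade_balance equation gives trade_balance = -48*tax_rate - 28.
Solve -48*tax_rate - 28 = 356: tax_rate = (356 + 28) / -48 = -8.

tax_rate = -8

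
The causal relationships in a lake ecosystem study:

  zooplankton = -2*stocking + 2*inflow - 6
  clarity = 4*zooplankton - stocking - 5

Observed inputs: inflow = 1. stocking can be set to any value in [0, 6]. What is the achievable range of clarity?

Substituting into the zooplankton equation gives zooplankton = -2*stocking - 4.
Substituting into the clarity equation gives clarity = -9*stocking - 21.
Linear in stocking, so extremes are at the endpoints: stocking = 0 gives clarity = -21; stocking = 6 gives clarity = -75.

-75 to -21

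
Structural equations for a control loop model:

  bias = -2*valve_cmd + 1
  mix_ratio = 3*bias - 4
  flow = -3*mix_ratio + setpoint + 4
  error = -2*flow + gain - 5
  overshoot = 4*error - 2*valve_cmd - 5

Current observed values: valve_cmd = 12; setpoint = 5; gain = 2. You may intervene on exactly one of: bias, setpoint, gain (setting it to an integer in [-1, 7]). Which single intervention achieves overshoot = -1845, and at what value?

set gain = 7

Intervening on bias: overshoot = 72*bias - 209. Reaching -1845 requires bias = -409/18, not an integer.
Intervening on setpoint: overshoot = -8*setpoint - 1825. Reaching -1845 requires setpoint = 5/2, not an integer.
Intervening on gain: with other inputs at their observed values, overshoot = 4*gain - 1873. Solving for -1845 gives gain = 7, within [-1, 7].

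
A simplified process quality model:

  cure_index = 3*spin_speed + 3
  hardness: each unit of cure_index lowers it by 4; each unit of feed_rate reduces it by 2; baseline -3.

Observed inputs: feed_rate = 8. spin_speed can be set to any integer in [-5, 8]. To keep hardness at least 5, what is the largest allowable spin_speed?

spin_speed = -3

Substituting into the hardness equation gives hardness = -12*spin_speed - 31.
Require -12*spin_speed - 31 ≥ 5, so spin_speed ≤ -3.
The largest integer in [-5, 8] satisfying this is -3.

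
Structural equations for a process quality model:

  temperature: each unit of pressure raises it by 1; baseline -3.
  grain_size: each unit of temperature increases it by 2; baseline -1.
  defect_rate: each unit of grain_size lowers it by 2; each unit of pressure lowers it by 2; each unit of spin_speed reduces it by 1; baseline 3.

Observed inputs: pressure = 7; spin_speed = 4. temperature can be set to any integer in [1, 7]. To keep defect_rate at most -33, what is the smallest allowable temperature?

temperature = 5

Intervening on temperature fixes its value directly, overriding its dependence on pressure.
Substituting into the defect_rate equation gives defect_rate = -4*temperature - 13.
Require -4*temperature - 13 ≤ -33, so temperature ≥ 5.
The smallest integer in [1, 7] satisfying this is 5.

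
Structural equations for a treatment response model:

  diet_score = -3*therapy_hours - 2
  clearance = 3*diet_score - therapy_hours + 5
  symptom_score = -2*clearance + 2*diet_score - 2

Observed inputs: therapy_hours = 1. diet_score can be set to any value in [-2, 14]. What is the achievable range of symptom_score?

-66 to -2

Intervening on diet_score fixes its value directly, overriding its dependence on therapy_hours.
Substituting into the clearance equation gives clearance = 3*diet_score + 4.
Substituting into the symptom_score equation gives symptom_score = -4*diet_score - 10.
Linear in diet_score, so extremes are at the endpoints: diet_score = -2 gives symptom_score = -2; diet_score = 14 gives symptom_score = -66.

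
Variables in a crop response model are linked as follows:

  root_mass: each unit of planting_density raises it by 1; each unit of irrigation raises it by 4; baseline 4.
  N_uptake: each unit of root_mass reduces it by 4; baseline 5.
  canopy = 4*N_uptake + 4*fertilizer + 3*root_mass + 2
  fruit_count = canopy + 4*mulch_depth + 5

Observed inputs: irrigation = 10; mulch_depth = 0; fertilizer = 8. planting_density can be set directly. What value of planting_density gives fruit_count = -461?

Substituting into the root_mass equation gives root_mass = planting_density + 44.
Substituting into the N_uptake equation gives N_uptake = -4*planting_density - 171.
Substituting into the canopy equation gives canopy = -13*planting_density - 518.
This gives fruit_count = -13*planting_density - 513.
Solve -13*planting_density - 513 = -461: planting_density = (-461 + 513) / -13 = -4.

planting_density = -4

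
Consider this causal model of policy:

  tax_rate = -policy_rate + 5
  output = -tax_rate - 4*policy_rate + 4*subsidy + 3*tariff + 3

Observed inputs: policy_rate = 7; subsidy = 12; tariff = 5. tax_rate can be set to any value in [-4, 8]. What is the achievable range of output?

Intervening on tax_rate fixes its value directly, overriding its dependence on policy_rate.
Substituting into the output equation gives output = -tax_rate + 38.
Linear in tax_rate, so extremes are at the endpoints: tax_rate = -4 gives output = 42; tax_rate = 8 gives output = 30.

30 to 42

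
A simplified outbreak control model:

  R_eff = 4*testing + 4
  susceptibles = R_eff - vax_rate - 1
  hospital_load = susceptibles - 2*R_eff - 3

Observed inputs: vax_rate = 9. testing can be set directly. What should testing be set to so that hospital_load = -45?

testing = 7

Substituting into the susceptibles equation gives susceptibles = 4*testing - 6.
Substituting into the hospital_load equation gives hospital_load = -4*testing - 17.
Solve -4*testing - 17 = -45: testing = (-45 + 17) / -4 = 7.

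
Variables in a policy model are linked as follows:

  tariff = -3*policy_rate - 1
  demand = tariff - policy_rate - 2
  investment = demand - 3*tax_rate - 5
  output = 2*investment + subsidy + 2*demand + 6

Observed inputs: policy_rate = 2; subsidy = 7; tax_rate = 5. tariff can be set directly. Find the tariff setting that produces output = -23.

tariff = 5

Intervening on tariff fixes its value directly, overriding its dependence on policy_rate.
Substituting into the demand equation gives demand = tariff - 4.
This gives investment = tariff - 24.
So output = 4*tariff - 43.
Solve 4*tariff - 43 = -23: tariff = (-23 + 43) / 4 = 5.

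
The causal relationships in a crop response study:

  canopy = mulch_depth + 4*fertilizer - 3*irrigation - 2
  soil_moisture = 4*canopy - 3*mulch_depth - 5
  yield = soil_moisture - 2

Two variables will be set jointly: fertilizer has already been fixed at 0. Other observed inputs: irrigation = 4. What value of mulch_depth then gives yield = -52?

With fertilizer held at 0:
Substituting into the canopy equation gives canopy = mulch_depth - 14.
This gives soil_moisture = mulch_depth - 61.
Substituting into the yield equation gives yield = mulch_depth - 63.
Solve mulch_depth - 63 = -52: mulch_depth = (-52 + 63) / 1 = 11.

mulch_depth = 11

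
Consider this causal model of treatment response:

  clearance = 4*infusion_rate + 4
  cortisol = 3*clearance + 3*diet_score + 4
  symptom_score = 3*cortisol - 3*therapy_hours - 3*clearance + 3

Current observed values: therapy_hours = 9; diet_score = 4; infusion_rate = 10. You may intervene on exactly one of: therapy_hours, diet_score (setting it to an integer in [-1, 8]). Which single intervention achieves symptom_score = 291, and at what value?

Intervening on therapy_hours: with other inputs at their observed values, symptom_score = -3*therapy_hours + 315. Solving for 291 gives therapy_hours = 8, within [-1, 8].
Intervening on diet_score: symptom_score = 9*diet_score + 252. Reaching 291 requires diet_score = 13/3, not an integer.

set therapy_hours = 8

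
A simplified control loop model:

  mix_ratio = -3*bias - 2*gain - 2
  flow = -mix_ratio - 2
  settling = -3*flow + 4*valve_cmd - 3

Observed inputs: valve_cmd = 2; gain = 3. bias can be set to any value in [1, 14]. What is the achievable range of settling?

-139 to -22

Substituting into the mix_ratio equation gives mix_ratio = -3*bias - 8.
flow becomes 3*bias + 6.
settling becomes -9*bias - 13.
Linear in bias, so extremes are at the endpoints: bias = 1 gives settling = -22; bias = 14 gives settling = -139.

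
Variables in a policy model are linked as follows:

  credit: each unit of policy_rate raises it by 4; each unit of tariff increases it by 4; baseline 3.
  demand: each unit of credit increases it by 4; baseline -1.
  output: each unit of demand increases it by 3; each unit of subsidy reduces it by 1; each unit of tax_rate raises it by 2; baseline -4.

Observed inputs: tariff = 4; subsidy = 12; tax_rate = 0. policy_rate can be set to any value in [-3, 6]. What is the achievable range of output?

65 to 497

Substituting into the credit equation gives credit = 4*policy_rate + 19.
demand becomes 16*policy_rate + 75.
output becomes 48*policy_rate + 209.
Linear in policy_rate, so extremes are at the endpoints: policy_rate = -3 gives output = 65; policy_rate = 6 gives output = 497.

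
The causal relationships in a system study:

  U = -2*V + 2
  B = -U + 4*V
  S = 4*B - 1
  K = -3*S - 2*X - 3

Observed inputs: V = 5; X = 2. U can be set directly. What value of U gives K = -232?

U = 1

Intervening on U fixes its value directly, overriding its dependence on V.
Substituting into the B equation gives B = -U + 20.
This gives S = -4*U + 79.
Substituting into the K equation gives K = 12*U - 244.
Solve 12*U - 244 = -232: U = (-232 + 244) / 12 = 1.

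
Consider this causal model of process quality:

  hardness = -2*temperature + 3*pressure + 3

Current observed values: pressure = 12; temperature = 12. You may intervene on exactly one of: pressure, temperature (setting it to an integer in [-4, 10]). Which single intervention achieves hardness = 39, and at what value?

Intervening on pressure: hardness = 3*pressure - 21. Reaching 39 requires pressure = 20, outside [-4, 10].
Intervening on temperature: with other inputs at their observed values, hardness = -2*temperature + 39. Solving for 39 gives temperature = 0, within [-4, 10].

set temperature = 0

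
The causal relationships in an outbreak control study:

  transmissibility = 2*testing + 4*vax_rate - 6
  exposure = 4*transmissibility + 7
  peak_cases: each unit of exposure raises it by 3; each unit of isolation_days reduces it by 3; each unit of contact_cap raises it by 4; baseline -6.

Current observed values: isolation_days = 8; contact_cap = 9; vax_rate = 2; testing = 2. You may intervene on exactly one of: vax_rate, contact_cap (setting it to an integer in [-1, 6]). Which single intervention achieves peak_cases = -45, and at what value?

set vax_rate = -1

Intervening on vax_rate: with other inputs at their observed values, peak_cases = 48*vax_rate + 3. Solving for -45 gives vax_rate = -1, within [-1, 6].
Intervening on contact_cap: peak_cases = 4*contact_cap + 63. Reaching -45 requires contact_cap = -27, outside [-1, 6].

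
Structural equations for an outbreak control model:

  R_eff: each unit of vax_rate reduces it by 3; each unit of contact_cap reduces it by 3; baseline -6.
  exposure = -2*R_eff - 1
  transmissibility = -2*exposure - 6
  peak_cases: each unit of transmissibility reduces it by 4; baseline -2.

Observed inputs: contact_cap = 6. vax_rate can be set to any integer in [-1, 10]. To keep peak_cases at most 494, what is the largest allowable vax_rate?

Substituting into the R_eff equation gives R_eff = -3*vax_rate - 24.
Substituting into the exposure equation gives exposure = 6*vax_rate + 47.
This gives transmissibility = -12*vax_rate - 100.
So peak_cases = 48*vax_rate + 398.
Require 48*vax_rate + 398 ≤ 494, so vax_rate ≤ 2.
The largest integer in [-1, 10] satisfying this is 2.

vax_rate = 2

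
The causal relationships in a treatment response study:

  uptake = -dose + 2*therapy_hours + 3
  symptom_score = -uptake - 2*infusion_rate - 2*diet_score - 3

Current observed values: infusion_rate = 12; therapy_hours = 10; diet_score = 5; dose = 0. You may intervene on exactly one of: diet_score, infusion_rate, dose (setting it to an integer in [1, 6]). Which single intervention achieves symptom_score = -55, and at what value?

Intervening on diet_score: symptom_score = -2*diet_score - 50. Reaching -55 requires diet_score = 5/2, not an integer.
Intervening on infusion_rate: symptom_score = -2*infusion_rate - 36. Reaching -55 requires infusion_rate = 19/2, not an integer.
Intervening on dose: with other inputs at their observed values, symptom_score = dose - 60. Solving for -55 gives dose = 5, within [1, 6].

set dose = 5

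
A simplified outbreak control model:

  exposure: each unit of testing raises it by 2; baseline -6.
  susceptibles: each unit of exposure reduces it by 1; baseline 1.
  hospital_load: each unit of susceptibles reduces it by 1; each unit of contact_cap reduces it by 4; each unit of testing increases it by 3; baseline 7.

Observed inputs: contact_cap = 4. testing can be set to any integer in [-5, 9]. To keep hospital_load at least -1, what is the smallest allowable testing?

testing = 3

Substituting into the susceptibles equation gives susceptibles = -2*testing + 7.
So hospital_load = 5*testing - 16.
Require 5*testing - 16 ≥ -1, so testing ≥ 3.
The smallest integer in [-5, 9] satisfying this is 3.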